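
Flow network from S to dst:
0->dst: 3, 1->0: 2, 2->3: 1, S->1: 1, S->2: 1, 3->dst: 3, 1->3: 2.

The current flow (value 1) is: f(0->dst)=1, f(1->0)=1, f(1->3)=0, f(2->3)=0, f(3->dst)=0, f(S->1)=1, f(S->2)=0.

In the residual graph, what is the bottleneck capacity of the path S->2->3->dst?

Residual capacities along the path: S->2: 1, 2->3: 1, 3->dst: 3.
Minimum is 1.

1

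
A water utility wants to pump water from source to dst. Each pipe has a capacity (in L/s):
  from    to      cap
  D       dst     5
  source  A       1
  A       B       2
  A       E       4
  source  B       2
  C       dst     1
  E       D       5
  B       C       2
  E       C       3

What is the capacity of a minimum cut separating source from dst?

2

Max flow = 2 (via 2 augmenting paths).
In the residual at optimum, the set reachable from source is {B, C, source}.
Cut edges: source->A (cap 1), C->dst (cap 1). Sum = 2.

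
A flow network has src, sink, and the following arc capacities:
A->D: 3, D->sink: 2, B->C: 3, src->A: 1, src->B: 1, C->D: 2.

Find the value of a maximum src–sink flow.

2

Augment src->A->D->sink: bottleneck 1. Total 1.
Augment src->B->C->D->sink: bottleneck 1. Total 2.
No augmenting path remains in the residual graph.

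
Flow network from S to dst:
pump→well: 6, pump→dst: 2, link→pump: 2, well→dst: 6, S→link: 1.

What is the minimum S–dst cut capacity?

1

Max flow = 1 (via 1 augmenting path).
In the residual at optimum, the set reachable from S is {S}.
Cut edges: S→link (cap 1). Sum = 1.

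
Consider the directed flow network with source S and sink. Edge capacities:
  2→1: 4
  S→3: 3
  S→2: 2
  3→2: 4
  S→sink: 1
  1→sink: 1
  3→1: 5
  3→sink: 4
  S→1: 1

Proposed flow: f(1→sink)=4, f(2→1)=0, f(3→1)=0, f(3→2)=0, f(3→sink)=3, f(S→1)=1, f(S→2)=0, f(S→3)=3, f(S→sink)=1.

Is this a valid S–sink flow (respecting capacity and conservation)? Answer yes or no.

No

Capacity violated on 1→sink: flow 4 > capacity 1.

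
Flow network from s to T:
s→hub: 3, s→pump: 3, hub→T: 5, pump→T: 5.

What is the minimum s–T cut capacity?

6

Max flow = 6 (via 2 augmenting paths).
In the residual at optimum, the set reachable from s is {s}.
Cut edges: s→pump (cap 3), s→hub (cap 3). Sum = 6.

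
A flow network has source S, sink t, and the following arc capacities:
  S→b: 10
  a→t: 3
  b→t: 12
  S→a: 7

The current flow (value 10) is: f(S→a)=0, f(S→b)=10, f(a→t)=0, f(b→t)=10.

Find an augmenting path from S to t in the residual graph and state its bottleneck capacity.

S→a→t, bottleneck 3

Residual along S→a→t: S→a: 7, a→t: 3.
Bottleneck = min = 3.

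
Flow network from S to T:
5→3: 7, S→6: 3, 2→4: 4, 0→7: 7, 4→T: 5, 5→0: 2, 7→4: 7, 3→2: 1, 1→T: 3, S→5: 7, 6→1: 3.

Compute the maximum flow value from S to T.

Augment S→6→1→T: bottleneck 3. Total 3.
Augment S→5→0→7→4→T: bottleneck 2. Total 5.
Augment S→5→3→2→4→T: bottleneck 1. Total 6.
No augmenting path remains in the residual graph.

6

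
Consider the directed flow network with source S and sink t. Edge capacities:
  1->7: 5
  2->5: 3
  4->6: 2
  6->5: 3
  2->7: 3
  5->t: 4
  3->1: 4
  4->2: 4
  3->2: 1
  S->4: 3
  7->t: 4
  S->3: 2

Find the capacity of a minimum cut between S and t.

5

Max flow = 5 (via 3 augmenting paths).
In the residual at optimum, the set reachable from S is {S}.
Cut edges: S->3 (cap 2), S->4 (cap 3). Sum = 5.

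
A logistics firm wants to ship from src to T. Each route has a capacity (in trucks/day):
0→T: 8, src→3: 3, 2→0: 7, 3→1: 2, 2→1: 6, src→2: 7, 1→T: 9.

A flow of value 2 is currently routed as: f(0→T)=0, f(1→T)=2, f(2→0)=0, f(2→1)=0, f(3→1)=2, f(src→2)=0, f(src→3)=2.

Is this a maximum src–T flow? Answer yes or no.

No

Residual path src→2→1→T has bottleneck 6 > 0.
Pushing 6 along it raises the flow to 8, so the given flow is not maximum.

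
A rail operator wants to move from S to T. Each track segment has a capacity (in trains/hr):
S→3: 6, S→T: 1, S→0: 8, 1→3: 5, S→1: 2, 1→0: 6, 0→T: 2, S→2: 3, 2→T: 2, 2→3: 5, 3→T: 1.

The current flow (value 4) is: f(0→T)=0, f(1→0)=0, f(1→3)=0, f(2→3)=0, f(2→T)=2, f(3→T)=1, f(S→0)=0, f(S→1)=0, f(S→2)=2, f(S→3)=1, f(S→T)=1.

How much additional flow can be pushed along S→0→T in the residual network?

Residual capacities along the path: S→0: 8, 0→T: 2.
Minimum is 2.

2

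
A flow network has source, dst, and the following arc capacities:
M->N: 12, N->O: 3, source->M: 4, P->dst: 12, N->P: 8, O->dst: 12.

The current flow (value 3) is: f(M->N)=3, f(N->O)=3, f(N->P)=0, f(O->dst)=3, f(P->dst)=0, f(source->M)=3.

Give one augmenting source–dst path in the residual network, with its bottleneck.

Residual along source->M->N->P->dst: source->M: 1, M->N: 9, N->P: 8, P->dst: 12.
Bottleneck = min = 1.

source->M->N->P->dst, bottleneck 1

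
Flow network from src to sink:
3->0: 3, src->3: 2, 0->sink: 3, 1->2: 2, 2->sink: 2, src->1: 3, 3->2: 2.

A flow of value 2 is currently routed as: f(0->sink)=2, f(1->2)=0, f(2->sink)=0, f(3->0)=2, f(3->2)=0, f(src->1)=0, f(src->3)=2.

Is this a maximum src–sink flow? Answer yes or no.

No

Residual path src->1->2->sink has bottleneck 2 > 0.
Pushing 2 along it raises the flow to 4, so the given flow is not maximum.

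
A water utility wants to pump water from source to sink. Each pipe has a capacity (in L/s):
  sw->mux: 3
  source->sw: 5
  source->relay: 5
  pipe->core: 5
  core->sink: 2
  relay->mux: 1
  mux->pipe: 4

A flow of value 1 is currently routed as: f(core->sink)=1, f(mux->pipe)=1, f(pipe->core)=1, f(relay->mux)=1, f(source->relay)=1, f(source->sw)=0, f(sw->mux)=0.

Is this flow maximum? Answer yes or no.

No

Residual path source->sw->mux->pipe->core->sink has bottleneck 1 > 0.
Pushing 1 along it raises the flow to 2, so the given flow is not maximum.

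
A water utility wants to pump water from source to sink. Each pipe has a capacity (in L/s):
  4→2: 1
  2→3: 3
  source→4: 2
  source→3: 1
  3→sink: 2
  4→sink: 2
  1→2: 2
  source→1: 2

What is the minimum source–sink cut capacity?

Max flow = 4 (via 3 augmenting paths).
In the residual at optimum, the set reachable from source is {1, 2, 3, source}.
Cut edges: source→4 (cap 2), 3→sink (cap 2). Sum = 4.

4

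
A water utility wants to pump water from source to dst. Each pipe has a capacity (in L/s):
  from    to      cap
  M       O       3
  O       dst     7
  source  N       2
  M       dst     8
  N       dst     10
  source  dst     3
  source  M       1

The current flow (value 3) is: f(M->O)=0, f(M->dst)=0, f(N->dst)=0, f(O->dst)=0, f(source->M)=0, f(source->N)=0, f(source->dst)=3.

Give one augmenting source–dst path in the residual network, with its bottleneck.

Residual along source->M->dst: source->M: 1, M->dst: 8.
Bottleneck = min = 1.

source->M->dst, bottleneck 1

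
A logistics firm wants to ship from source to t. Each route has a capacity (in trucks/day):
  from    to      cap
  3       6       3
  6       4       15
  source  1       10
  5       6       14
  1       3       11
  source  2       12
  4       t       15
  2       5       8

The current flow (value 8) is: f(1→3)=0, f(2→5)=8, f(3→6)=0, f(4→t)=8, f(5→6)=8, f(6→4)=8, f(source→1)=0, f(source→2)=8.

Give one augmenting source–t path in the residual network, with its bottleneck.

source→1→3→6→4→t, bottleneck 3

Residual along source→1→3→6→4→t: source→1: 10, 1→3: 11, 3→6: 3, 6→4: 7, 4→t: 7.
Bottleneck = min = 3.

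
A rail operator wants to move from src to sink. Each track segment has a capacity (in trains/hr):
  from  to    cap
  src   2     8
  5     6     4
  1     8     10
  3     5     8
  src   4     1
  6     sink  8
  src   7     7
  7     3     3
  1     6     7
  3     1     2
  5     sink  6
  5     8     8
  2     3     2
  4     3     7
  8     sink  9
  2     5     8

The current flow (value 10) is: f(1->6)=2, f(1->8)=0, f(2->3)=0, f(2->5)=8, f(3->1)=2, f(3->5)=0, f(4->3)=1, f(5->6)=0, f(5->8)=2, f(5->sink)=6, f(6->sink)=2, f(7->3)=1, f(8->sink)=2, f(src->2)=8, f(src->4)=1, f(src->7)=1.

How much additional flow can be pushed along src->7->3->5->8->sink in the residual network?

Residual capacities along the path: src->7: 6, 7->3: 2, 3->5: 8, 5->8: 6, 8->sink: 7.
Minimum is 2.

2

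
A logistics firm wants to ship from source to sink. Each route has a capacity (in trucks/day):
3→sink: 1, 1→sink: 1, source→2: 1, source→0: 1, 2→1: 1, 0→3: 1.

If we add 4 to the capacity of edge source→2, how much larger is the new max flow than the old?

Original max flow = 2.
Even with extra capacity on source→2, another cut of capacity 2 remains binding.
New max flow = 2. Increase = 0.

0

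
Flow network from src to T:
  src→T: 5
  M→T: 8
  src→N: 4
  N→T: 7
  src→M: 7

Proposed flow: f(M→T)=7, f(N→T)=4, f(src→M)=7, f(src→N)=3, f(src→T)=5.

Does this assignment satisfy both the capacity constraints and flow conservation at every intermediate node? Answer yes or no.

No

Conservation fails at N: inflow 3 ≠ outflow 4.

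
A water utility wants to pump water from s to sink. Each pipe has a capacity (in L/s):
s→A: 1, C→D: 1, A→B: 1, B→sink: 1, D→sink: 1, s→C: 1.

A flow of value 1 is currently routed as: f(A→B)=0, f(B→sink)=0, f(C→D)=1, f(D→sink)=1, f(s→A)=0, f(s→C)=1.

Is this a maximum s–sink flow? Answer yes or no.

No

Residual path s→A→B→sink has bottleneck 1 > 0.
Pushing 1 along it raises the flow to 2, so the given flow is not maximum.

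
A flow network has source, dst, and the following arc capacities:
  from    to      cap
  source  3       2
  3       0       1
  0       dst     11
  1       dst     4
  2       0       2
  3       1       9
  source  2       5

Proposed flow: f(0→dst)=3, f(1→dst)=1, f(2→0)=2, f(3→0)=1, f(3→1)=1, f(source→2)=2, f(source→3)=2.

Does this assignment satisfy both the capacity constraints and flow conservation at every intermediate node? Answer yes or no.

Yes

Every edge has 0 ≤ f(e) ≤ cap(e).
At each intermediate node, inflow equals outflow.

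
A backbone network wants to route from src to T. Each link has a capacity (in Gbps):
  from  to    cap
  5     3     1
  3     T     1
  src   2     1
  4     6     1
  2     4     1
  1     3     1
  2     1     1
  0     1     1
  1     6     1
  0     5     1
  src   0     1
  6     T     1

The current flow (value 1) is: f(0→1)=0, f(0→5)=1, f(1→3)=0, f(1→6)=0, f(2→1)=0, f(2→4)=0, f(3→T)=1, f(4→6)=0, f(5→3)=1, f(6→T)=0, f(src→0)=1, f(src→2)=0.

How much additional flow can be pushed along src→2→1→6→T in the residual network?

1

Residual capacities along the path: src→2: 1, 2→1: 1, 1→6: 1, 6→T: 1.
Minimum is 1.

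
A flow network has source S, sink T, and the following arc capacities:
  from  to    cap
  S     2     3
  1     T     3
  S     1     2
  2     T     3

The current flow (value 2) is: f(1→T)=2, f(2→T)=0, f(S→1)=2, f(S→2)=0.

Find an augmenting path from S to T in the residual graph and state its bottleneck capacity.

S→2→T, bottleneck 3

Residual along S→2→T: S→2: 3, 2→T: 3.
Bottleneck = min = 3.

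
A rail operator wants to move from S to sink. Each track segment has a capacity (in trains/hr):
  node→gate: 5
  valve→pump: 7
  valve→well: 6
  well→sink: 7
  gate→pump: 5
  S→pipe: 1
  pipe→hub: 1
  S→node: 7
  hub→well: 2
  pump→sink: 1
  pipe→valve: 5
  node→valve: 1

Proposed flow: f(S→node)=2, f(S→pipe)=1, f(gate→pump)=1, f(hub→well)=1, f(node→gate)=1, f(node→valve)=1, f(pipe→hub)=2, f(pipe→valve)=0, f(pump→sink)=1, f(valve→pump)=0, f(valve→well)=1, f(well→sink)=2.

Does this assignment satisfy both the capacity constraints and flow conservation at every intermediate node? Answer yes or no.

Capacity violated on pipe→hub: flow 2 > capacity 1.

No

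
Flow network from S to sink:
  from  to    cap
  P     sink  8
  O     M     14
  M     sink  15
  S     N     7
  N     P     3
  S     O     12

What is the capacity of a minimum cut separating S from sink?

15

Max flow = 15 (via 2 augmenting paths).
In the residual at optimum, the set reachable from S is {N, S}.
Cut edges: N→P (cap 3), S→O (cap 12). Sum = 15.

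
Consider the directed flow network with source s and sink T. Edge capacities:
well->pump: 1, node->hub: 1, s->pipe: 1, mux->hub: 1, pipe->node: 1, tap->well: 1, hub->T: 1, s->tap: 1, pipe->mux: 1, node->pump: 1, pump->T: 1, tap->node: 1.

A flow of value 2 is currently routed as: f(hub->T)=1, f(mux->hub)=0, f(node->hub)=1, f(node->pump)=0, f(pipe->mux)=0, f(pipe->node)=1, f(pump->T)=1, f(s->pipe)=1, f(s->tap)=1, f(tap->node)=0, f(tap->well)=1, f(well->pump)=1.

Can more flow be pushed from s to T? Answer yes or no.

No

Residual reachable from s: {s}; T is not reachable.
Saturated cut: s->tap, s->pipe with total capacity 2 = current flow value. Flow is maximum.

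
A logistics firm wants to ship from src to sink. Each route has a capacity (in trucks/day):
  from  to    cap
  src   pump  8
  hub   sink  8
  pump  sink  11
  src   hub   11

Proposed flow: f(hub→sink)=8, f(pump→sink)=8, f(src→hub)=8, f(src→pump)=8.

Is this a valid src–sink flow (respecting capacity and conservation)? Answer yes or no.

Yes

Every edge has 0 ≤ f(e) ≤ cap(e).
At each intermediate node, inflow equals outflow.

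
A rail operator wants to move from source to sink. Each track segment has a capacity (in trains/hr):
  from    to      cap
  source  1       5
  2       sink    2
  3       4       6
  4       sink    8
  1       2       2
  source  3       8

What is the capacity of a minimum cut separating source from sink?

8

Max flow = 8 (via 2 augmenting paths).
In the residual at optimum, the set reachable from source is {1, 3, source}.
Cut edges: 3→4 (cap 6), 1→2 (cap 2). Sum = 8.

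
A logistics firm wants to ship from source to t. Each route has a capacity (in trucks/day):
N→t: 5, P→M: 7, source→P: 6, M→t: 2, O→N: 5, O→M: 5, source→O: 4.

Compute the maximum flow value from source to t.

Augment source→P→M→t: bottleneck 2. Total 2.
Augment source→O→N→t: bottleneck 4. Total 6.
No augmenting path remains in the residual graph.

6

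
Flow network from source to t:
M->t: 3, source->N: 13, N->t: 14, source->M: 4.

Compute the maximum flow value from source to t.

Augment source->M->t: bottleneck 3. Total 3.
Augment source->N->t: bottleneck 13. Total 16.
No augmenting path remains in the residual graph.

16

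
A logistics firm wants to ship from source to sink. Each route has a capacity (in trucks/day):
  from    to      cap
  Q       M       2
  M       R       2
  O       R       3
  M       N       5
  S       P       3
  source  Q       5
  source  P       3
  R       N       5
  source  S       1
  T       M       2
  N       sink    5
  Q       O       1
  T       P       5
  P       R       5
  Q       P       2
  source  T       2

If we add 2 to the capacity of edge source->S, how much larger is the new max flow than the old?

0

Original max flow = 5.
Edge source->S does not cross the min cut (source side {M, N, O, P, Q, R, S, T, source}), so extra capacity there cannot help.
New max flow = 5. Increase = 0.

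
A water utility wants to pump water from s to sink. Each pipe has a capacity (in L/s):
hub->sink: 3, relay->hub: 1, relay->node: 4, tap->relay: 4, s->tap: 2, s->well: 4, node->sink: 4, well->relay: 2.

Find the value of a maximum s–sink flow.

Augment s->well->relay->hub->sink: bottleneck 1. Total 1.
Augment s->well->relay->node->sink: bottleneck 1. Total 2.
Augment s->tap->relay->node->sink: bottleneck 2. Total 4.
No augmenting path remains in the residual graph.

4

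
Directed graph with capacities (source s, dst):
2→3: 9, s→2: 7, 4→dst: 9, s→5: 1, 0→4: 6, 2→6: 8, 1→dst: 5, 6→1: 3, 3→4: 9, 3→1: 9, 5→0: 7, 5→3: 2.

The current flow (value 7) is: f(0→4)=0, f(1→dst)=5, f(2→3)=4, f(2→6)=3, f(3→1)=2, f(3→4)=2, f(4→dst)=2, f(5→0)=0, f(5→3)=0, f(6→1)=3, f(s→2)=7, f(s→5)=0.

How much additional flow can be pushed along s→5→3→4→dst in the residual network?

Residual capacities along the path: s→5: 1, 5→3: 2, 3→4: 7, 4→dst: 7.
Minimum is 1.

1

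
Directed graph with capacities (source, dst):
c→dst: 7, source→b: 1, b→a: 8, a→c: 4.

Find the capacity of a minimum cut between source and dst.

1

Max flow = 1 (via 1 augmenting path).
In the residual at optimum, the set reachable from source is {source}.
Cut edges: source→b (cap 1). Sum = 1.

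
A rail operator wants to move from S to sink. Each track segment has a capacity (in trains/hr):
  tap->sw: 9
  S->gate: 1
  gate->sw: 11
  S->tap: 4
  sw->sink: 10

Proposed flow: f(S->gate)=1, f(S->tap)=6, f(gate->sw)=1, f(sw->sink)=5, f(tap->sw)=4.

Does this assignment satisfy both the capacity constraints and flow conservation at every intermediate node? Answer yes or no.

No

Capacity violated on S->tap: flow 6 > capacity 4.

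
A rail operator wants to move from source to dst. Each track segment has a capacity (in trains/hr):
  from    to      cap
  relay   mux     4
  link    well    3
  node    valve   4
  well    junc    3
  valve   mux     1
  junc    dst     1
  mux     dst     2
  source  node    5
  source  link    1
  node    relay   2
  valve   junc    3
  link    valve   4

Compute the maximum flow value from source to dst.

Augment source→node→relay→mux→dst: bottleneck 2. Total 2.
Augment source→node→valve→junc→dst: bottleneck 1. Total 3.
No augmenting path remains in the residual graph.

3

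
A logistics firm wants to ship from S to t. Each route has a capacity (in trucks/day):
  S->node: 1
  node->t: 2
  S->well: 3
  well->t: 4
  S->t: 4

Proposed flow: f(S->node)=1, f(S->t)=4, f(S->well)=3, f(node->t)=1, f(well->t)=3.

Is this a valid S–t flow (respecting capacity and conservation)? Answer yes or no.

Yes

Every edge has 0 ≤ f(e) ≤ cap(e).
At each intermediate node, inflow equals outflow.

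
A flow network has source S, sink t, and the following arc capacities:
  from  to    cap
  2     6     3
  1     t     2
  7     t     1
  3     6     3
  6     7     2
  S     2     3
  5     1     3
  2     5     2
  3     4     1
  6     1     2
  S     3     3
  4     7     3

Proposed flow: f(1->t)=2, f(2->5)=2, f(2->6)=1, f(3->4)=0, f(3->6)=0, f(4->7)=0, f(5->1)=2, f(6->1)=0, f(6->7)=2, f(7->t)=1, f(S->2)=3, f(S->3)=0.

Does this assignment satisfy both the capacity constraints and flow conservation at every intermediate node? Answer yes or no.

Conservation fails at 6: inflow 1 ≠ outflow 2.

No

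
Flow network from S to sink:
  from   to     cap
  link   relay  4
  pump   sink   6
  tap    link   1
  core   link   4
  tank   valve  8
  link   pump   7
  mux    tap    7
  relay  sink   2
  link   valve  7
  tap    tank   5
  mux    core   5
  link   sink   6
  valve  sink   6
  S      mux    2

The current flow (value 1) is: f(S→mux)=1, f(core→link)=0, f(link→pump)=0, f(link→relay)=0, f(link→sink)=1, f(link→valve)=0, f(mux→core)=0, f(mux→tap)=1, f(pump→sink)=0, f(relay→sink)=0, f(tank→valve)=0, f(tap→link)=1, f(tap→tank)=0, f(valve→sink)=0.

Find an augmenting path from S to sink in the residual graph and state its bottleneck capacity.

Residual along S→mux→core→link→sink: S→mux: 1, mux→core: 5, core→link: 4, link→sink: 5.
Bottleneck = min = 1.

S→mux→core→link→sink, bottleneck 1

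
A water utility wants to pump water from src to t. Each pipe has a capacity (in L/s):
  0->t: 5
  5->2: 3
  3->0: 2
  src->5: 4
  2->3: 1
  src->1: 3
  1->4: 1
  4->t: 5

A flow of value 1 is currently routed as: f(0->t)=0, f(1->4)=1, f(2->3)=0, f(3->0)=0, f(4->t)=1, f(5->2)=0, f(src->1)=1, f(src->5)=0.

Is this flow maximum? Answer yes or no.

No

Residual path src->5->2->3->0->t has bottleneck 1 > 0.
Pushing 1 along it raises the flow to 2, so the given flow is not maximum.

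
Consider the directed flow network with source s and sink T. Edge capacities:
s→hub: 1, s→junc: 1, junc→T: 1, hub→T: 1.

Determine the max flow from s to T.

2

Augment s→junc→T: bottleneck 1. Total 1.
Augment s→hub→T: bottleneck 1. Total 2.
No augmenting path remains in the residual graph.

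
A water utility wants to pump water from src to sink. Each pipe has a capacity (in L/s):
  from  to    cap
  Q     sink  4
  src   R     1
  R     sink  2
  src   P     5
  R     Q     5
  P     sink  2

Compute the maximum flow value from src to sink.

3

Augment src→R→sink: bottleneck 1. Total 1.
Augment src→P→sink: bottleneck 2. Total 3.
No augmenting path remains in the residual graph.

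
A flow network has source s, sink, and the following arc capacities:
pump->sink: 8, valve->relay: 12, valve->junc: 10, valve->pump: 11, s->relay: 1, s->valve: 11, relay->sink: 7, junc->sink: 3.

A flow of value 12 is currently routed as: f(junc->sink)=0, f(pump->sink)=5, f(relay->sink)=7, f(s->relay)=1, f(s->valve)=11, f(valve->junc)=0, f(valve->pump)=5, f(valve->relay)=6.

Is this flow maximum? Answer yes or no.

Residual reachable from s: {s}; sink is not reachable.
Saturated cut: s->valve, s->relay with total capacity 12 = current flow value. Flow is maximum.

Yes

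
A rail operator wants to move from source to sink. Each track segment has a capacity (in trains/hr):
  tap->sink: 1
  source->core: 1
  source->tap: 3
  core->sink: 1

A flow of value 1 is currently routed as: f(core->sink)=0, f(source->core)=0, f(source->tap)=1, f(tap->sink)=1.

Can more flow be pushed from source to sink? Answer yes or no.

Residual path source->core->sink has bottleneck 1 > 0.
Pushing 1 along it raises the flow to 2, so the given flow is not maximum.

Yes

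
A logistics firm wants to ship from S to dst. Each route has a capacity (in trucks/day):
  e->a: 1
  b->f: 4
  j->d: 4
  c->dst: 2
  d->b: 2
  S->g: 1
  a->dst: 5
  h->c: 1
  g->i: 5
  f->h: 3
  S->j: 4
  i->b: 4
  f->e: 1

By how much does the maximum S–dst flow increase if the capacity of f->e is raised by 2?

Original max flow = 2.
Even with extra capacity on f->e, another cut of capacity 2 remains binding.
New max flow = 2. Increase = 0.

0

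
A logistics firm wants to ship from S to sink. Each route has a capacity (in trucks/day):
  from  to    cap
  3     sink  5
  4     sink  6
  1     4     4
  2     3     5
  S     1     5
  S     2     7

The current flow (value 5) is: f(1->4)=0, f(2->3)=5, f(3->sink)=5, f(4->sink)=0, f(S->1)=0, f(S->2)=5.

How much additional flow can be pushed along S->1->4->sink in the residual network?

4

Residual capacities along the path: S->1: 5, 1->4: 4, 4->sink: 6.
Minimum is 4.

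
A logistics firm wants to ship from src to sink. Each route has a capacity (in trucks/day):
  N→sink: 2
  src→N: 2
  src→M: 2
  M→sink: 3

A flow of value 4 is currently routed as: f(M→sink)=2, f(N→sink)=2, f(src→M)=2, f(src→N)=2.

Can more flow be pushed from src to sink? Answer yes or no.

Residual reachable from src: {src}; sink is not reachable.
Saturated cut: src→N, src→M with total capacity 4 = current flow value. Flow is maximum.

No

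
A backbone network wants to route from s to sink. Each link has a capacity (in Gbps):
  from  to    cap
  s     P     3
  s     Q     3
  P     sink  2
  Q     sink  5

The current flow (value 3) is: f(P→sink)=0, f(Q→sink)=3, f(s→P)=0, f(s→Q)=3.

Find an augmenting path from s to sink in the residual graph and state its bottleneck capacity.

s→P→sink, bottleneck 2

Residual along s→P→sink: s→P: 3, P→sink: 2.
Bottleneck = min = 2.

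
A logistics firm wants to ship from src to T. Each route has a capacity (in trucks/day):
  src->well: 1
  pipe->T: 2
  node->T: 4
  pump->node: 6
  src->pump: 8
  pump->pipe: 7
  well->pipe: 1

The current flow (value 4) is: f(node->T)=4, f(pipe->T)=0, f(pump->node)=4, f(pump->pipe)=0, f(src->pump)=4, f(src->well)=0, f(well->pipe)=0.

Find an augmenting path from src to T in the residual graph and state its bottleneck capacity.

src->pump->pipe->T, bottleneck 2

Residual along src->pump->pipe->T: src->pump: 4, pump->pipe: 7, pipe->T: 2.
Bottleneck = min = 2.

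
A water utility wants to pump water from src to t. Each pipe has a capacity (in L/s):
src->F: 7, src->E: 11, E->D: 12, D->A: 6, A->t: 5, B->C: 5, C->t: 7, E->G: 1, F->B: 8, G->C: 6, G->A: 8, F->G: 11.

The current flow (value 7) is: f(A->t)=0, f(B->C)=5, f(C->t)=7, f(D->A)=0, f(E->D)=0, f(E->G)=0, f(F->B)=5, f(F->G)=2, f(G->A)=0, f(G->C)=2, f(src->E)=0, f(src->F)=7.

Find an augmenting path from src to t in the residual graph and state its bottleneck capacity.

src->E->G->A->t, bottleneck 1

Residual along src->E->G->A->t: src->E: 11, E->G: 1, G->A: 8, A->t: 5.
Bottleneck = min = 1.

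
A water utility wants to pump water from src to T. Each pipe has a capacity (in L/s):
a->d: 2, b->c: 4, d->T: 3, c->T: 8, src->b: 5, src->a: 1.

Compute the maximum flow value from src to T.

5

Augment src->b->c->T: bottleneck 4. Total 4.
Augment src->a->d->T: bottleneck 1. Total 5.
No augmenting path remains in the residual graph.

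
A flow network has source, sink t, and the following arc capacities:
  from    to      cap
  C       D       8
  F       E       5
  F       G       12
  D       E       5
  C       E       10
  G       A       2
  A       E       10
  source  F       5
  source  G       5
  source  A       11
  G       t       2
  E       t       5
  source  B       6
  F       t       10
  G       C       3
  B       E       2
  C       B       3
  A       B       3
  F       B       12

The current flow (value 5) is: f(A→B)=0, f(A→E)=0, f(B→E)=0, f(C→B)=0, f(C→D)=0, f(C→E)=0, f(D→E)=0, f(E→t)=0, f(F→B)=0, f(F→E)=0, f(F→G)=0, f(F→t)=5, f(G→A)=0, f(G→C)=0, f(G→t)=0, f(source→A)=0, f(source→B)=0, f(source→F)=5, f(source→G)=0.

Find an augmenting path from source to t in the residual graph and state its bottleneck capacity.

source→G→t, bottleneck 2

Residual along source→G→t: source→G: 5, G→t: 2.
Bottleneck = min = 2.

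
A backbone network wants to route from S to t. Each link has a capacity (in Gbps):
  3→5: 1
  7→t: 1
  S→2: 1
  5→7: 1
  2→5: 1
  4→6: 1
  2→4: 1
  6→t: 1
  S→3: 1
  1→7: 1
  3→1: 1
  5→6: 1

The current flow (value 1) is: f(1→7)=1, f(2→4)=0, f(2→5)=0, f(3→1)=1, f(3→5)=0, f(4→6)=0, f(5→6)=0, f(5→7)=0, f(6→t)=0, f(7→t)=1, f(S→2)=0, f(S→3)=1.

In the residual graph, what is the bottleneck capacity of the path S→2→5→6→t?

1

Residual capacities along the path: S→2: 1, 2→5: 1, 5→6: 1, 6→t: 1.
Minimum is 1.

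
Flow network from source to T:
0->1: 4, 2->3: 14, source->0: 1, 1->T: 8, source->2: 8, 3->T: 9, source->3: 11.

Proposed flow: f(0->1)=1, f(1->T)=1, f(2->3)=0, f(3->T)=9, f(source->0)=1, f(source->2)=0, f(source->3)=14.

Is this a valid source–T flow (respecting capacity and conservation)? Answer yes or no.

No

Capacity violated on source->3: flow 14 > capacity 11.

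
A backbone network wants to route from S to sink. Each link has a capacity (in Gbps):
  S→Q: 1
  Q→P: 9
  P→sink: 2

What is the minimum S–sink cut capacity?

Max flow = 1 (via 1 augmenting path).
In the residual at optimum, the set reachable from S is {S}.
Cut edges: S→Q (cap 1). Sum = 1.

1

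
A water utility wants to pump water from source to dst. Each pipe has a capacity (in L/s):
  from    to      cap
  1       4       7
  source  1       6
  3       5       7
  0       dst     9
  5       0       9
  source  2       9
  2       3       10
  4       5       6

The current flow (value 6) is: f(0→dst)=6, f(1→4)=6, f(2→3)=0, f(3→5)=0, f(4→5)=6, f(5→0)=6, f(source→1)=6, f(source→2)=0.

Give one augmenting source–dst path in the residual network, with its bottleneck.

Residual along source→2→3→5→0→dst: source→2: 9, 2→3: 10, 3→5: 7, 5→0: 3, 0→dst: 3.
Bottleneck = min = 3.

source→2→3→5→0→dst, bottleneck 3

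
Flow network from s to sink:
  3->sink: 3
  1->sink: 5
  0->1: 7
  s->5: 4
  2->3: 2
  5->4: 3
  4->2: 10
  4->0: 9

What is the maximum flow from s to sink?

3

Augment s->5->4->0->1->sink: bottleneck 3. Total 3.
No augmenting path remains in the residual graph.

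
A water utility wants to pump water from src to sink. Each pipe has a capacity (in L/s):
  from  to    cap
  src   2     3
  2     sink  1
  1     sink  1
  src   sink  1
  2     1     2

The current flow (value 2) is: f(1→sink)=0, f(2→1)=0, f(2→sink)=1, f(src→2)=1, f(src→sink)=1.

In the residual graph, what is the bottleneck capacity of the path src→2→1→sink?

Residual capacities along the path: src→2: 2, 2→1: 2, 1→sink: 1.
Minimum is 1.

1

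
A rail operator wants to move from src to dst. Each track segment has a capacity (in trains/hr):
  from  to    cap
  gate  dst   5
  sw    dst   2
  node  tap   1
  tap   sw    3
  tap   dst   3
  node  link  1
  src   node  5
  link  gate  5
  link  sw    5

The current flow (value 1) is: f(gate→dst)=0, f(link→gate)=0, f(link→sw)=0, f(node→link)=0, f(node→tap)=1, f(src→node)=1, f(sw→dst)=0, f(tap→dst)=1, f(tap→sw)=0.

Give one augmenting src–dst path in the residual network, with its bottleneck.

Residual along src→node→link→sw→dst: src→node: 4, node→link: 1, link→sw: 5, sw→dst: 2.
Bottleneck = min = 1.

src→node→link→sw→dst, bottleneck 1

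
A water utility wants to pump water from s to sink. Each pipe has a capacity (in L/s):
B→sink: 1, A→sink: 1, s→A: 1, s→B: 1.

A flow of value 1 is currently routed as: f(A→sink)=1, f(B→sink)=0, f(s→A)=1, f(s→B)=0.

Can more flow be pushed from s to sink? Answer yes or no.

Yes

Residual path s→B→sink has bottleneck 1 > 0.
Pushing 1 along it raises the flow to 2, so the given flow is not maximum.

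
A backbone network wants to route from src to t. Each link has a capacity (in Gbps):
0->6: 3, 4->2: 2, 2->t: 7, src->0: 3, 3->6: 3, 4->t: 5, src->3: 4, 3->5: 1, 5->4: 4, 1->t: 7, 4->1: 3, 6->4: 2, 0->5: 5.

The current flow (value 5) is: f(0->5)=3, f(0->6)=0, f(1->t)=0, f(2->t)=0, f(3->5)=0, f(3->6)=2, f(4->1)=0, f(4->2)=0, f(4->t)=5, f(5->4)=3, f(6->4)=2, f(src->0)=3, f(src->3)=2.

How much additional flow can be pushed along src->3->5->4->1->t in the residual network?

1

Residual capacities along the path: src->3: 2, 3->5: 1, 5->4: 1, 4->1: 3, 1->t: 7.
Minimum is 1.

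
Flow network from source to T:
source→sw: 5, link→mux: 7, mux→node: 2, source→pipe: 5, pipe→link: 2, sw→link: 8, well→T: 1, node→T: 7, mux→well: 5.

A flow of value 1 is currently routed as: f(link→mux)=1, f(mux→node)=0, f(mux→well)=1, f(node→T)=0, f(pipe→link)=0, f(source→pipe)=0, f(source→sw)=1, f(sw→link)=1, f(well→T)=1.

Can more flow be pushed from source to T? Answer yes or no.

Yes

Residual path source→sw→link→mux→node→T has bottleneck 2 > 0.
Pushing 2 along it raises the flow to 3, so the given flow is not maximum.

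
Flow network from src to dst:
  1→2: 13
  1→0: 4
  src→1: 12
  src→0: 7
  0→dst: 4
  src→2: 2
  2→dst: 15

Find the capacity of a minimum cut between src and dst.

Max flow = 18 (via 3 augmenting paths).
In the residual at optimum, the set reachable from src is {0, src}.
Cut edges: src→1 (cap 12), src→2 (cap 2), 0→dst (cap 4). Sum = 18.

18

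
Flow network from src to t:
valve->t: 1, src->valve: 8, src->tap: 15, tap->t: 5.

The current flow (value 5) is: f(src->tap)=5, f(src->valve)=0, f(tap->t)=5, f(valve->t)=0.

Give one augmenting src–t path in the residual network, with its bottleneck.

src->valve->t, bottleneck 1

Residual along src->valve->t: src->valve: 8, valve->t: 1.
Bottleneck = min = 1.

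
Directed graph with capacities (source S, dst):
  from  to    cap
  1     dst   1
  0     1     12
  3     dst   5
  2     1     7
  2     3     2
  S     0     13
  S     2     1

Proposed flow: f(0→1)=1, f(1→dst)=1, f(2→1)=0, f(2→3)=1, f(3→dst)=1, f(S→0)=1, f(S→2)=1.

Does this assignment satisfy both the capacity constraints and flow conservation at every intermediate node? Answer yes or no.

Yes

Every edge has 0 ≤ f(e) ≤ cap(e).
At each intermediate node, inflow equals outflow.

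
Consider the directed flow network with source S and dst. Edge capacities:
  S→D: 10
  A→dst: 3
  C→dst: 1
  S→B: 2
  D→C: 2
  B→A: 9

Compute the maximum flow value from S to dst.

3

Augment S→D→C→dst: bottleneck 1. Total 1.
Augment S→B→A→dst: bottleneck 2. Total 3.
No augmenting path remains in the residual graph.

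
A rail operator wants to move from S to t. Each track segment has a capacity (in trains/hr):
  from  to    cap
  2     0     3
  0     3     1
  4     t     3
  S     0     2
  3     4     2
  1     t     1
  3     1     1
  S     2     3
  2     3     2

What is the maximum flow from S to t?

Augment S→2→3→1→t: bottleneck 1. Total 1.
Augment S→2→3→4→t: bottleneck 1. Total 2.
Augment S→0→3→4→t: bottleneck 1. Total 3.
No augmenting path remains in the residual graph.

3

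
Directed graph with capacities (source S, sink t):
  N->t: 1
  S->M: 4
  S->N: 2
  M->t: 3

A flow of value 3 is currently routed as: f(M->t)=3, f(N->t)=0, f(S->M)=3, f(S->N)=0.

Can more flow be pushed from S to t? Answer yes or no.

Yes

Residual path S->N->t has bottleneck 1 > 0.
Pushing 1 along it raises the flow to 4, so the given flow is not maximum.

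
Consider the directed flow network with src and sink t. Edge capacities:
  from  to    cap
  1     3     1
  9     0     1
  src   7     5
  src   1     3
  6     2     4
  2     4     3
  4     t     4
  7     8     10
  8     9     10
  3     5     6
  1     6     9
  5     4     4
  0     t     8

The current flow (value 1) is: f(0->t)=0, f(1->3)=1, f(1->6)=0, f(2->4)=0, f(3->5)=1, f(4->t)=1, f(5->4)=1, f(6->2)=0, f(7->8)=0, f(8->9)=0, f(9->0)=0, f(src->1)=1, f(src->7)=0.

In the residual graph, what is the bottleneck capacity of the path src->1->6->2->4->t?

Residual capacities along the path: src->1: 2, 1->6: 9, 6->2: 4, 2->4: 3, 4->t: 3.
Minimum is 2.

2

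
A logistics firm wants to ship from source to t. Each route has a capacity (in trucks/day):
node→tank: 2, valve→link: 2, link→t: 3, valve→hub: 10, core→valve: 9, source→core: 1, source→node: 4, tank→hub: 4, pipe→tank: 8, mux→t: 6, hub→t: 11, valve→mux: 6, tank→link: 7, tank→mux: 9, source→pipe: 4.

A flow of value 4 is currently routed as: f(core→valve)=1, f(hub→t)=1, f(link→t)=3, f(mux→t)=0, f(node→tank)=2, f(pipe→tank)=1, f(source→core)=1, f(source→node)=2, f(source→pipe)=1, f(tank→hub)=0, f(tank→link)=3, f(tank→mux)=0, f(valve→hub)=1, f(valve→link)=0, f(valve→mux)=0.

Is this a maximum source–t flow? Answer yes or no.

Residual path source→pipe→tank→hub→t has bottleneck 3 > 0.
Pushing 3 along it raises the flow to 7, so the given flow is not maximum.

No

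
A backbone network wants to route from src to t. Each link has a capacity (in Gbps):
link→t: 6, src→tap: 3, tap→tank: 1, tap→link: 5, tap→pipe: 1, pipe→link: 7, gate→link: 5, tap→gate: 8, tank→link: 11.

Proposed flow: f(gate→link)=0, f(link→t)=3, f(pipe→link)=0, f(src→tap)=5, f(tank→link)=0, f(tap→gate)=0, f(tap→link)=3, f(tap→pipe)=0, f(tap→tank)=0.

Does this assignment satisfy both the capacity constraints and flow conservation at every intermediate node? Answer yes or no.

No

Capacity violated on src→tap: flow 5 > capacity 3.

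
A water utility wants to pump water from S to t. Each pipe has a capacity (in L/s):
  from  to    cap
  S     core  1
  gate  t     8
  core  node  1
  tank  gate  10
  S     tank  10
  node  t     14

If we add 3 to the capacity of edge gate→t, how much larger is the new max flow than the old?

2

Original max flow = 9.
After raising cap(gate→t), augmenting paths through that edge carry 2 more units.
New max flow = 11. Increase = 2.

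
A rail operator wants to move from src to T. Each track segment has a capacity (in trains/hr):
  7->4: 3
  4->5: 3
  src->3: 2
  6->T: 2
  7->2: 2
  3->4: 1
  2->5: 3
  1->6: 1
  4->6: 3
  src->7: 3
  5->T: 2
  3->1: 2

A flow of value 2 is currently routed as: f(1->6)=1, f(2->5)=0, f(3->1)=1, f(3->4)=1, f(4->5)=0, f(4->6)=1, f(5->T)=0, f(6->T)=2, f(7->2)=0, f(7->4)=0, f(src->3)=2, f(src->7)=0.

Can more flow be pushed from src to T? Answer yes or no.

Yes

Residual path src->7->4->5->T has bottleneck 2 > 0.
Pushing 2 along it raises the flow to 4, so the given flow is not maximum.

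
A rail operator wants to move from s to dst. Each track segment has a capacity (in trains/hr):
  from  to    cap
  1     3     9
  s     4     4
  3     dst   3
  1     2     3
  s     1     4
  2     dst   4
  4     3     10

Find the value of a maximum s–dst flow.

6

Augment s→4→3→dst: bottleneck 3. Total 3.
Augment s→1→2→dst: bottleneck 3. Total 6.
No augmenting path remains in the residual graph.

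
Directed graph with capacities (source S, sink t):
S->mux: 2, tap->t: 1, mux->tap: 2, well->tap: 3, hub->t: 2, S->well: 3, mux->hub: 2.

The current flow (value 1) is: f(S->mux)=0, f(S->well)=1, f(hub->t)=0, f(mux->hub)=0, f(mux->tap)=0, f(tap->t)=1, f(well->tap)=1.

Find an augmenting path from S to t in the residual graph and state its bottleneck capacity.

Residual along S->mux->hub->t: S->mux: 2, mux->hub: 2, hub->t: 2.
Bottleneck = min = 2.

S->mux->hub->t, bottleneck 2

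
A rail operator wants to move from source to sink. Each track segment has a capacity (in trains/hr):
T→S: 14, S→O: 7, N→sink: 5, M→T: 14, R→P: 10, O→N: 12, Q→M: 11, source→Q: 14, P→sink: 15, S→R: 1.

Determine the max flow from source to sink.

6

Augment source→Q→M→T→S→O→N→sink: bottleneck 5. Total 5.
Augment source→Q→M→T→S→R→P→sink: bottleneck 1. Total 6.
No augmenting path remains in the residual graph.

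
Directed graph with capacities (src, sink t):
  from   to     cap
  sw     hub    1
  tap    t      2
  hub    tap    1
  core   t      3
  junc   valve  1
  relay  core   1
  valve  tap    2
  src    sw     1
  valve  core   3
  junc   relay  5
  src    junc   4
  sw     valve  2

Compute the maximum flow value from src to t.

3

Augment src→sw→hub→tap→t: bottleneck 1. Total 1.
Augment src→junc→valve→tap→t: bottleneck 1. Total 2.
Augment src→junc→relay→core→t: bottleneck 1. Total 3.
No augmenting path remains in the residual graph.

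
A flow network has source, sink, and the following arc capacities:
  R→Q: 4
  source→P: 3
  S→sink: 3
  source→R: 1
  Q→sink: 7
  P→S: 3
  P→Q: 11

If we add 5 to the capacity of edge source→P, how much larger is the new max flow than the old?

Original max flow = 4.
After raising cap(source→P), augmenting paths through that edge carry 5 more units.
New max flow = 9. Increase = 5.

5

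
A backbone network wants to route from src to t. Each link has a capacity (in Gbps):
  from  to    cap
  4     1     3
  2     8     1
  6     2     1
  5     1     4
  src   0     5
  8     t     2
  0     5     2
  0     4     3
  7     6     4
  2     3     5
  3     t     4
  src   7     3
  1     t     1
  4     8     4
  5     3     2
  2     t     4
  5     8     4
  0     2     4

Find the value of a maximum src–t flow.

Augment src→0→2→t: bottleneck 4. Total 4.
Augment src→0→4→1→t: bottleneck 1. Total 5.
Augment src→7→6→2→8→t: bottleneck 1. Total 6.
No augmenting path remains in the residual graph.

6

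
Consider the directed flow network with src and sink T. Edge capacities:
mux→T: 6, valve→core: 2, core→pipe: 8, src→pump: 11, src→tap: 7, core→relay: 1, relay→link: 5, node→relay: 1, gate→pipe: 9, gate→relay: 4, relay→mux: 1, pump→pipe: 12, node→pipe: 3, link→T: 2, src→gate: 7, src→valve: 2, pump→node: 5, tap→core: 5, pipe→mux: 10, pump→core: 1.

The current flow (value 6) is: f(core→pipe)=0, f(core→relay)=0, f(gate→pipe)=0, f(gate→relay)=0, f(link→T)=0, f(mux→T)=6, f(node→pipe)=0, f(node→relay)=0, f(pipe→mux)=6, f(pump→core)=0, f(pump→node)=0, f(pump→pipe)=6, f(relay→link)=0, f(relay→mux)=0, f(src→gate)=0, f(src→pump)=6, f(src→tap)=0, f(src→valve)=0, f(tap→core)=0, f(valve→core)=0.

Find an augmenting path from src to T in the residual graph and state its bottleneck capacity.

src→gate→relay→link→T, bottleneck 2

Residual along src→gate→relay→link→T: src→gate: 7, gate→relay: 4, relay→link: 5, link→T: 2.
Bottleneck = min = 2.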